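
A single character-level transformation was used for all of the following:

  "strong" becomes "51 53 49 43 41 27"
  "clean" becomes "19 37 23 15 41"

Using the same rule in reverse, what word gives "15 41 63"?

s(#19)→51 and t(#20)→53: differences scale by 2, so n = 2·pos + 13. The formula is n = 2×(alphabet index, a=1) + 13.
Decoding 15 41 63: 15→(15−13)÷2=1=a, 41→(41−13)÷2=14=n, 63→(63−13)÷2=25=y.

any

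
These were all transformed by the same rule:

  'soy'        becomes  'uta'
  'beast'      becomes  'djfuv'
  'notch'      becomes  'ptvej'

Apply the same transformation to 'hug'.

jzi

The shift depends on letter class: consonant s→u is +2, but vowel o→t is +5. Vowels shift forward by 5 and consonants shift forward by 2.
For hug: h(cons)+2=j, u(vowel)+5=z, g(cons)+2=i.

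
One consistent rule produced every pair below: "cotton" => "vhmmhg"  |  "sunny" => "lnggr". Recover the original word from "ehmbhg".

lotion

Compare letters: c→v is +19, o→h is +19, t→m is +19 — a constant shift. It's a constant shift of +19 (ROT19).
Decoding ehmbhg: e−19=l, h−19=o, m−19=t, b−19=i, h−19=o, g−19=n.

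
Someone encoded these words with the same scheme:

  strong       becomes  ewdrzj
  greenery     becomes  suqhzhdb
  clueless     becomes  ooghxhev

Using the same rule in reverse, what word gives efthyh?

scheme

Shifts by position in strong: pos 0: s→e (+12), pos 1: t→w (+3), pos 2: r→d (+12), pos 3: o→r (+3) — repeating every 2. A repeating key of period 2 is used — shifts +12, +3 over and over.
Decoding efthyh: e−12=s, f−3=c, t−12=h, h−3=e, y−12=m, h−3=e.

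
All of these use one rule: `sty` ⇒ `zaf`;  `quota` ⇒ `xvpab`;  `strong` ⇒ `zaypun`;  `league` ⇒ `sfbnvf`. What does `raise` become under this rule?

ybjzf

Two shifts are in play — +1 for a/e/i/o/u, +7 for every other letter.
On raise: r(cons)+7=y, a(vowel)+1=b, i(vowel)+1=j, s(cons)+7=z, e(vowel)+1=f.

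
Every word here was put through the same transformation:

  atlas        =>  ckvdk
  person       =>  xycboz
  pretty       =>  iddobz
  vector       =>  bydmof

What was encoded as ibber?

The output letters match the input read backwards, each shifted +10: atlas reversed is salta. Two steps: reverse the string, then apply a Caesar shift of +10.
Reversing it on ibber: shift back: i−10=y, b−10=r, b−10=r, e−10=u, r−10=h → yrruh; then reverse → hurry.

hurry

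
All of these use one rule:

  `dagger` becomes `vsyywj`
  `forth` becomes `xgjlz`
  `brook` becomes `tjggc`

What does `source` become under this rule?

Compare letters: d→v is +18, a→s is +18, g→y is +18 — a constant shift. This is a Caesar cipher with shift 18.
Applying it to source: s+18=k, o+18=g, u+18=m, r+18=j, c+18=u, e+18=w.

kgmjuw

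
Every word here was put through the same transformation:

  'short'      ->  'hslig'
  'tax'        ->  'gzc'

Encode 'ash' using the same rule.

zhs

Letters are reflected about the middle of the alphabet (position → 25−position): Atbash.
On ash: a↔z, s↔h, h↔s.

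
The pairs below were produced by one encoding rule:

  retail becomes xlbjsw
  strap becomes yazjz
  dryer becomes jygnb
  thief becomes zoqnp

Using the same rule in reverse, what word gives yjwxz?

Each letter shifts forward by (position + 6), i.e. 6, 7, 8, … — the shift grows by one for each successive letter.
Decoding yjwxz: y−6=s, j−7=c, w−8=o, x−9=o, z−10=p.

scoop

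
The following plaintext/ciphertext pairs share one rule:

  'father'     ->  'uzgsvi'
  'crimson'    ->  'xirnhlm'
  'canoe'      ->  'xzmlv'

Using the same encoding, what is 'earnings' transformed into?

Each pair mirrors across the alphabet (f↔u, a↔z, t↔g): positions sum to 25. Letters are reflected about the middle of the alphabet (position → 25−position): Atbash.
Applying it to earnings: e↔v, a↔z, r↔i, n↔m, i↔r, n↔m, g↔t, s↔h.

vzimrmth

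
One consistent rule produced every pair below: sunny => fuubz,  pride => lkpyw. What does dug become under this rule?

The output letters match the input read backwards, each shifted +7: sunny reversed is ynnus. Read the word backwards and shift each letter +7.
For dug: reverse → gud; then shift: g+7=n, u+7=b, d+7=k.

nbk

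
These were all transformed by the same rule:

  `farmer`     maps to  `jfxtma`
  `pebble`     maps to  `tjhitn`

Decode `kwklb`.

greet

Each letter shifts forward by (position + 4), i.e. 4, 5, 6, … — the shift grows by one for each successive letter.
Decoding kwklb: k−4=g, w−5=r, k−6=e, l−7=e, b−8=t.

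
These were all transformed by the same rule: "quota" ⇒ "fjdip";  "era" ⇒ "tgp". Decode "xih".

its

Compare letters: q→f is +15, u→j is +15, o→d is +15 — a constant shift. Every letter moves 15 places later in the alphabet, wrapping around z→a.
Undoing it on xih: x−15=i, i−15=t, h−15=s.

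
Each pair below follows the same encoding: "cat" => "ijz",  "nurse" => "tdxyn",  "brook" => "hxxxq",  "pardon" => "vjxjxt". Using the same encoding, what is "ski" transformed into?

yqr

The shift depends on letter class: consonant c→i is +6, but vowel a→j is +9. Two shifts are in play — +9 for a/e/i/o/u, +6 for every other letter.
On ski: s(cons)+6=y, k(cons)+6=q, i(vowel)+9=r.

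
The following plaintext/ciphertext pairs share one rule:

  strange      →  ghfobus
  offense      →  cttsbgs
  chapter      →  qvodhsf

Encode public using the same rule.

dipzwq

Compare letters: s→g is +14, t→h is +14, r→f is +14 — a constant shift. It's a constant shift of +14 (ROT14).
On public: p+14=d, u+14=i, b+14=p, l+14=z, i+14=w, c+14=q.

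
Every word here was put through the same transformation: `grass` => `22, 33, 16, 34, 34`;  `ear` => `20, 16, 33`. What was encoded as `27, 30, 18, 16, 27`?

local

g is letter #7 and maps to 22: an offset of 15. The number is (letter's place in the alphabet, a=1) + 15.
Undoing it on 27, 30, 18, 16, 27: 27→(27−15)÷1=12=l, 30→(30−15)÷1=15=o, 18→(18−15)÷1=3=c, 16→(16−15)÷1=1=a, 27→(27−15)÷1=12=l.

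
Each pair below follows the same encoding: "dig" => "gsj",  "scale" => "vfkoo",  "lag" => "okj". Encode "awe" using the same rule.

Vowels shift forward by 10 and consonants shift forward by 3.
For awe: a(vowel)+10=k, w(cons)+3=z, e(vowel)+10=o.

kzo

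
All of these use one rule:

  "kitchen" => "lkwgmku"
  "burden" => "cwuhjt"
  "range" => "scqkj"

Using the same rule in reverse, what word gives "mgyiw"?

lever

Each letter shifts forward by (position + 1), i.e. 1, 2, 3, … — the shift grows by one for each successive letter.
Reversing it on mgyiw: m−1=l, g−2=e, y−3=v, i−4=e, w−5=r.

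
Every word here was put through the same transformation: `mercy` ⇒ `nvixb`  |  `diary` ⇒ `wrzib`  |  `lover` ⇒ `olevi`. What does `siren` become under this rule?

hrivm

Each pair mirrors across the alphabet (m↔n, e↔v, r↔i): positions sum to 25. This is the alphabet-reversal cipher (Atbash): a becomes z, b becomes y, etc.
For siren: s↔h, i↔r, r↔i, e↔v, n↔m.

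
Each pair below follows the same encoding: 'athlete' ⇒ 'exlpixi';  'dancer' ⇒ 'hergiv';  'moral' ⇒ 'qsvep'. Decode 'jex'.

Compare letters: a→e is +4, t→x is +4, h→l is +4 — a constant shift. Every letter moves 4 places later in the alphabet, wrapping around z→a.
Reversing it on jex: j−4=f, e−4=a, x−4=t.

fat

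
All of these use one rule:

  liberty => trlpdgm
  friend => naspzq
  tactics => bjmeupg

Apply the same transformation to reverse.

In liberty: l→t is +8, i→r is +9, b→l is +10, e→p is +11 — the shift increases by 1 each position. Letter i (0-indexed) is shifted by i+8, so successive shifts are 8, 9, 10, ….
Applying it to reverse: r+8=z, e+9=n, v+10=f, e+11=p, r+12=d, s+13=f, e+14=s.

znfpdfs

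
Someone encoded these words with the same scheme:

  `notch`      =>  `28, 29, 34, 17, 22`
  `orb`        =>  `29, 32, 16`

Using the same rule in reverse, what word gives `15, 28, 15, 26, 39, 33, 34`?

n is letter #14 and maps to 28: an offset of 14. The number is (letter's place in the alphabet, a=1) + 14.
Reversing it on 15, 28, 15, 26, 39, 33, 34: 15→(15−14)÷1=1=a, 28→(28−14)÷1=14=n, 15→(15−14)÷1=1=a, 26→(26−14)÷1=12=l, 39→(39−14)÷1=25=y, 33→(33−14)÷1=19=s, 34→(34−14)÷1=20=t.

analyst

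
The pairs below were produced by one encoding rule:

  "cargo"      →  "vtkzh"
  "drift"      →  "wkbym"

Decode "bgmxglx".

intense

Compare letters: c→v is +19, a→t is +19, r→k is +19 — a constant shift. This is a Caesar cipher with shift 19.
Decoding bgmxglx: b−19=i, g−19=n, m−19=t, x−19=e, g−19=n, l−19=s, x−19=e.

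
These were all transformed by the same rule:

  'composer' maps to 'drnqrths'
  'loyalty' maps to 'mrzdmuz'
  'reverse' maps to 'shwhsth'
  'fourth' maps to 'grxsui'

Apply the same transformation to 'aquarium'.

drxdslxn

The shift depends on letter class: consonant c→d is +1, but vowel o→r is +3. Vowels shift forward by 3 and consonants shift forward by 1.
On aquarium: a(vowel)+3=d, q(cons)+1=r, u(vowel)+3=x, a(vowel)+3=d, r(cons)+1=s, i(vowel)+3=l, u(vowel)+3=x, m(cons)+1=n.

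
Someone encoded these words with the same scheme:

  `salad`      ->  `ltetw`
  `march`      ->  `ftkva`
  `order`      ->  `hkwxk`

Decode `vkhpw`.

This is a Caesar cipher with shift 19.
Undoing it on vkhpw: v−19=c, k−19=r, h−19=o, p−19=w, w−19=d.

crowd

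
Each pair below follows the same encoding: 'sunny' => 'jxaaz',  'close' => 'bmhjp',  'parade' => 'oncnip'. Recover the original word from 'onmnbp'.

s(18)→j(9) and u(20)→x(23) fit y≡7x+13 (mod 26); the inverse of 7 mod 26 is 15. Treating letters as 0–25, the rule is x ↦ 7x + 13 (mod 26).
Reversing it on onmnbp: o(14)→15·(14−13)≡15=p; n(13)→15·(13−13)≡0=a; m(12)→15·(12−13)≡11=l; n(13)→15·(13−13)≡0=a; b(1)→15·(1−13)≡2=c; p(15)→15·(15−13)≡4=e (all mod 26).

palace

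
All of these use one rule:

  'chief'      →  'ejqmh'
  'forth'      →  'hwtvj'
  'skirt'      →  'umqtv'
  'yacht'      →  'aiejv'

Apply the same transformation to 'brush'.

dtcuj

The shift depends on letter class: consonant c→e is +2, but vowel i→q is +8. Two shifts are in play — +8 for a/e/i/o/u, +2 for every other letter.
On brush: b(cons)+2=d, r(cons)+2=t, u(vowel)+8=c, s(cons)+2=u, h(cons)+2=j.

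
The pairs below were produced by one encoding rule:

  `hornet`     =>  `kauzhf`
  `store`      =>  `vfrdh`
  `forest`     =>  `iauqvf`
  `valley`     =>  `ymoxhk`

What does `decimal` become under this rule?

gqfupmo

Shifts by position in hornet: pos 0: h→k (+3), pos 1: o→a (+12), pos 2: r→u (+3), pos 3: n→z (+12) — repeating every 2. It's a Vigenère-style cipher with numeric key [3,12]: position i shifts by key[i mod 2].
Applying it to decimal: d+3=g, e+12=q, c+3=f, i+12=u, m+3=p, a+12=m, l+3=o.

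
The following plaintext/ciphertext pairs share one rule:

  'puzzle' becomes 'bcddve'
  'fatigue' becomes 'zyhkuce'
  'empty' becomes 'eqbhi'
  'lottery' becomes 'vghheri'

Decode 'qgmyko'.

mosaic

p(15)→b(1) and u(20)→c(2) fit y≡21x+24 (mod 26); the inverse of 21 mod 26 is 5. This is an affine cipher: with a=0,…,z=25, each position x becomes (21x+24) mod 26.
Decoding qgmyko: q(16)→5·(16−24)≡12=m; g(6)→5·(6−24)≡14=o; m(12)→5·(12−24)≡18=s; y(24)→5·(24−24)≡0=a; k(10)→5·(10−24)≡8=i; o(14)→5·(14−24)≡2=c (all mod 26).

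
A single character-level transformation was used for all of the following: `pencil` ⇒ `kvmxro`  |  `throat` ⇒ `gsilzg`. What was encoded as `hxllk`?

Each pair mirrors across the alphabet (p↔k, e↔v, n↔m): positions sum to 25. Letters are reflected about the middle of the alphabet (position → 25−position): Atbash.
Reversing it on hxllk: h↔s, x↔c, l↔o, l↔o, k↔p.

scoop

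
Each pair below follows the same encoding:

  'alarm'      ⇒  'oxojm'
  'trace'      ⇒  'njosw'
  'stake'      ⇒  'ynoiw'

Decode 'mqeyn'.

This is an affine cipher: with a=0,…,z=25, each position x becomes (15x+14) mod 26.
Undoing it on mqeyn: m(12)→7·(12−14)≡12=m; q(16)→7·(16−14)≡14=o; e(4)→7·(4−14)≡8=i; y(24)→7·(24−14)≡18=s; n(13)→7·(13−14)≡19=t (all mod 26).

moist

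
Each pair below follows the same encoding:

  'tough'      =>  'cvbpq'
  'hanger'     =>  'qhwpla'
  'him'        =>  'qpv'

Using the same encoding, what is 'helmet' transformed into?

The shift depends on letter class: consonant t→c is +9, but vowel o→v is +7. Two shifts are in play — +7 for a/e/i/o/u, +9 for every other letter.
On helmet: h(cons)+9=q, e(vowel)+7=l, l(cons)+9=u, m(cons)+9=v, e(vowel)+7=l, t(cons)+9=c.

qluvlc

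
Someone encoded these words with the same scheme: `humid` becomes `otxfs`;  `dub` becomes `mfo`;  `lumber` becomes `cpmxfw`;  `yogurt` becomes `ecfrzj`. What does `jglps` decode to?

The output letters match the input read backwards, each shifted +11: humid reversed is dimuh. The word is reversed, then every letter is shifted forward by 11.
Undoing it on jglps: shift back: j−11=y, g−11=v, l−11=a, p−11=e, s−11=h → yvaeh; then reverse → heavy.

heavy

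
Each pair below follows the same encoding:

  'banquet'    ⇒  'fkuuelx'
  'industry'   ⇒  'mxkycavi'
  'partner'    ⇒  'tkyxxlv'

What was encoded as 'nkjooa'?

jacket

Shifts by position in banquet: pos 0: b→f (+4), pos 1: a→k (+10), pos 2: n→u (+7), pos 3: q→u (+4), pos 4: u→e (+10), pos 5: e→l (+7) — repeating every 3. A repeating key of period 3 is used — shifts +4, +10, +7 over and over.
Reversing it on nkjooa: n−4=j, k−10=a, j−7=c, o−4=k, o−10=e, a−7=t.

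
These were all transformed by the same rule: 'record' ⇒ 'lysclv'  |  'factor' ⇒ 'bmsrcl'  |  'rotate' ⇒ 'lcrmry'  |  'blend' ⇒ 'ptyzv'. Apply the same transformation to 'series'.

oylkyo

r(17)→l(11) and e(4)→y(24) fit y≡3x+12 (mod 26); the inverse of 3 mod 26 is 9. Treating letters as 0–25, the rule is x ↦ 3x + 12 (mod 26).
On series: s(18)→3·18+12≡14=o; e(4)→3·4+12≡24=y; r(17)→3·17+12≡11=l; i(8)→3·8+12≡10=k; e(4)→3·4+12≡24=y; s(18)→3·18+12≡14=o (all mod 26).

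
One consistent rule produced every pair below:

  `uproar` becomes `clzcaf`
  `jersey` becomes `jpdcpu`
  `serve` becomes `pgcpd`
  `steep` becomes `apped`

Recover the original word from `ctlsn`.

The output letters match the input read backwards, each shifted +11: uproar reversed is raorpu. Two steps: reverse the string, then apply a Caesar shift of +11.
Decoding ctlsn: shift back: c−11=r, t−11=i, l−11=a, s−11=h, n−11=c → riahc; then reverse → chair.

chair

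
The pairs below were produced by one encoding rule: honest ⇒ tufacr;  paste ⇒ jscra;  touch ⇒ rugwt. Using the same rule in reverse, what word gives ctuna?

shore

This is an affine cipher: with a=0,…,z=25, each position x becomes (15x+18) mod 26.
Decoding ctuna: c(2)→7·(2−18)≡18=s; t(19)→7·(19−18)≡7=h; u(20)→7·(20−18)≡14=o; n(13)→7·(13−18)≡17=r; a(0)→7·(0−18)≡4=e (all mod 26).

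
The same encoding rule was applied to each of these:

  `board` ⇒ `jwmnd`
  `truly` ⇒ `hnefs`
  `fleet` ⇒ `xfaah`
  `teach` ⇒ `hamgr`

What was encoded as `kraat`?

sheep

b(1)→j(9) and o(14)→w(22) fit y≡23x+12 (mod 26); the inverse of 23 mod 26 is 17. This is an affine cipher: with a=0,…,z=25, each position x becomes (23x+12) mod 26.
Reversing it on kraat: k(10)→17·(10−12)≡18=s; r(17)→17·(17−12)≡7=h; a(0)→17·(0−12)≡4=e; a(0)→17·(0−12)≡4=e; t(19)→17·(19−12)≡15=p (all mod 26).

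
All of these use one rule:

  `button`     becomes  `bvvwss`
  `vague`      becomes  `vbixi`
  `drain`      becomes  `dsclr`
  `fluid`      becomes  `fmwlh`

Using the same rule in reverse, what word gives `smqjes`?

slogan

The shift increases by 1 at each position, starting from +0: 0, 1, 2, ….
Undoing it on smqjes: s−0=s, m−1=l, q−2=o, j−3=g, e−4=a, s−5=n.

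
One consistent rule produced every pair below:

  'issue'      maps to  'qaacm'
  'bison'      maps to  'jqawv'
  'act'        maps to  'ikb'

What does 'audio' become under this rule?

Each letter is shifted forward by 8 in the alphabet (a Caesar shift of +8).
For audio: a+8=i, u+8=c, d+8=l, i+8=q, o+8=w.

iclqw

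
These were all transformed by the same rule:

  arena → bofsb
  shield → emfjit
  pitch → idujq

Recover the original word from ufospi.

The word is reversed, then every letter is shifted forward by 1.
Decoding ufospi: shift back: u−1=t, f−1=e, o−1=n, s−1=r, p−1=o, i−1=h → tenroh; then reverse → hornet.

hornet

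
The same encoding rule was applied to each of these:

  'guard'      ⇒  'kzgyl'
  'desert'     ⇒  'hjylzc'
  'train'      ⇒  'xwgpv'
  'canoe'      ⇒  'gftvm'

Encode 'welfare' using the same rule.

In guard: g→k is +4, u→z is +5, a→g is +6, r→y is +7 — the shift increases by 1 each position. Each letter shifts forward by (position + 4), i.e. 4, 5, 6, … — the shift grows by one for each successive letter.
On welfare: w+4=a, e+5=j, l+6=r, f+7=m, a+8=i, r+9=a, e+10=o.

ajrmiao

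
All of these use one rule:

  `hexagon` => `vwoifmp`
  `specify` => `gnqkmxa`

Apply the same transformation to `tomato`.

wbiuwb

The output letters match the input read backwards, each shifted +8: hexagon reversed is nogaxeh. Two steps: reverse the string, then apply a Caesar shift of +8.
On tomato: reverse → otamot; then shift: o+8=w, t+8=b, a+8=i, m+8=u, o+8=w, t+8=b.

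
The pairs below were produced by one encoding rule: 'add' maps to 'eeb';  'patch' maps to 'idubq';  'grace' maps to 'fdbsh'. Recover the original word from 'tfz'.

yes

Read the word backwards and shift each letter +1.
Decoding tfz: shift back: t−1=s, f−1=e, z−1=y → sey; then reverse → yes.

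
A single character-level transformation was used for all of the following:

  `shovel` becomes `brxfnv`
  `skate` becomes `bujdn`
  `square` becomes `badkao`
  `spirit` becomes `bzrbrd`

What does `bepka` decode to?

Shifts by position in shovel: pos 0: s→b (+9), pos 1: h→r (+10), pos 2: o→x (+9), pos 3: v→f (+10) — repeating every 2. A repeating key of period 2 is used — shifts +9, +10 over and over.
Reversing it on bepka: b−9=s, e−10=u, p−9=g, k−10=a, a−9=r.

sugar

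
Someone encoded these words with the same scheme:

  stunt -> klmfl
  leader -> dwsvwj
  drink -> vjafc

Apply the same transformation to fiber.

xatwj

Compare letters: s→k is +18, t→l is +18, u→m is +18 — a constant shift. This is a Caesar cipher with shift 18.
Applying it to fiber: f+18=x, i+18=a, b+18=t, e+18=w, r+18=j.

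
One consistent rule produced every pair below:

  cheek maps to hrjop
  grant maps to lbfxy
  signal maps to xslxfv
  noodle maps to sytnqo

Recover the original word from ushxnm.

A repeating key of period 2 is used — shifts +5, +10 over and over.
Undoing it on ushxnm: u−5=p, s−10=i, h−5=c, x−10=n, n−5=i, m−10=c.

picnic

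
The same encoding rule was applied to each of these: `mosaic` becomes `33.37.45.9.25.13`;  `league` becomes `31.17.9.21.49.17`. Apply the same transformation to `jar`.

m(#13)→33 and o(#15)→37: differences scale by 2, so n = 2·pos + 7. With a=1..z=26, the number is 2·pos + 7.
For jar: j=10→27, a=1→9, r=18→43.

27.9.43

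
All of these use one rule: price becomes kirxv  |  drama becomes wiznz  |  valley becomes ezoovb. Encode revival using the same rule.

Each pair mirrors across the alphabet (p↔k, r↔i, i↔r): positions sum to 25. This is the alphabet-reversal cipher (Atbash): a becomes z, b becomes y, etc.
On revival: r↔i, e↔v, v↔e, i↔r, v↔e, a↔z, l↔o.

iverezo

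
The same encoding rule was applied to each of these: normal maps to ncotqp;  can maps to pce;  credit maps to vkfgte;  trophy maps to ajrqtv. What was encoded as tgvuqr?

poster

The output letters match the input read backwards, each shifted +2: normal reversed is lamron. The word is reversed, then every letter is shifted forward by 2.
Undoing it on tgvuqr: shift back: t−2=r, g−2=e, v−2=t, u−2=s, q−2=o, r−2=p → retsop; then reverse → poster.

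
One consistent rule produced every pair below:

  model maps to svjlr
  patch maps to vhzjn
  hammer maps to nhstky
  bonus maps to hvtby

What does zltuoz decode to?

tennis

Shifts by position in model: pos 0: m→s (+6), pos 1: o→v (+7), pos 2: d→j (+6), pos 3: e→l (+7) — repeating every 2. It's a Vigenère-style cipher with numeric key [6,7]: position i shifts by key[i mod 2].
Reversing it on zltuoz: z−6=t, l−7=e, t−6=n, u−7=n, o−6=i, z−7=s.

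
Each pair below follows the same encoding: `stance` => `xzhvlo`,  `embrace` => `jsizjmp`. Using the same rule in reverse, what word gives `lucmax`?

Each letter shifts forward by (position + 5), i.e. 5, 6, 7, … — the shift grows by one for each successive letter.
Undoing it on lucmax: l−5=g, u−6=o, c−7=v, m−8=e, a−9=r, x−10=n.

govern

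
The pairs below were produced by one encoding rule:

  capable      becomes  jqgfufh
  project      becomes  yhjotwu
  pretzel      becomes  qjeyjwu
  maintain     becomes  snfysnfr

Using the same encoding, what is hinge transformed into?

The output letters match the input read backwards, each shifted +5: capable reversed is elbapac. The word is reversed, then every letter is shifted forward by 5.
Applying it to hinge: reverse → egnih; then shift: e+5=j, g+5=l, n+5=s, i+5=n, h+5=m.

jlsnm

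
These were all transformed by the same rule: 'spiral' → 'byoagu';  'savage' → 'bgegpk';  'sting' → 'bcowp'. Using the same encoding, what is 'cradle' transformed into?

lagmuk

The shift depends on letter class: consonant s→b is +9, but vowel i→o is +6. Two shifts are in play — +6 for a/e/i/o/u, +9 for every other letter.
For cradle: c(cons)+9=l, r(cons)+9=a, a(vowel)+6=g, d(cons)+9=m, l(cons)+9=u, e(vowel)+6=k.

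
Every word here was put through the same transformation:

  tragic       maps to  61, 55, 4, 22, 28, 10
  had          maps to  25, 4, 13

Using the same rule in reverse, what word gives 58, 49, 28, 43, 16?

t(#20)→61 and r(#18)→55: differences scale by 3, so n = 3·pos + 1. With a=1..z=26, the number is 3·pos + 1.
Decoding 58, 49, 28, 43, 16: 58→(58−1)÷3=19=s, 49→(49−1)÷3=16=p, 28→(28−1)÷3=9=i, 43→(43−1)÷3=14=n, 16→(16−1)÷3=5=e.

spine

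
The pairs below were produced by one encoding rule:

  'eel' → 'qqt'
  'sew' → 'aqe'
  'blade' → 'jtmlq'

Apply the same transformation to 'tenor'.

The rule splits by letter class: vowels +12, consonants +8.
On tenor: t(cons)+8=b, e(vowel)+12=q, n(cons)+8=v, o(vowel)+12=a, r(cons)+8=z.

bqvaz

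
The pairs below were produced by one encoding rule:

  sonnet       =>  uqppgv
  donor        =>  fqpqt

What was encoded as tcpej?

ranch

Every letter moves 2 places later in the alphabet, wrapping around z→a.
Reversing it on tcpej: t−2=r, c−2=a, p−2=n, e−2=c, j−2=h.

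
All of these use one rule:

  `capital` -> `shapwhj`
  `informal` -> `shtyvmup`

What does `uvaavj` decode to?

The word is reversed, then every letter is shifted forward by 7.
Undoing it on uvaavj: shift back: u−7=n, v−7=o, a−7=t, a−7=t, v−7=o, j−7=c → nottoc; then reverse → cotton.

cotton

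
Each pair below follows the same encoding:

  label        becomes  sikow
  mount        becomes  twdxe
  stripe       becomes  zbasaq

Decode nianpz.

garden

In label: l→s is +7, a→i is +8, b→k is +9, e→o is +10 — the shift increases by 1 each position. The shift increases by 1 at each position, starting from +7: 7, 8, 9, ….
Undoing it on nianpz: n−7=g, i−8=a, a−9=r, n−10=d, p−11=e, z−12=n.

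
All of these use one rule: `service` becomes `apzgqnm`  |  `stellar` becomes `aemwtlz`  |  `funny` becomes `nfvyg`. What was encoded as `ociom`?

Shifts by position in service: pos 0: s→a (+8), pos 1: e→p (+11), pos 2: r→z (+8), pos 3: v→g (+11) — repeating every 2. It's a Vigenère-style cipher with numeric key [8,11]: position i shifts by key[i mod 2].
Reversing it on ociom: o−8=g, c−11=r, i−8=a, o−11=d, m−8=e.

grade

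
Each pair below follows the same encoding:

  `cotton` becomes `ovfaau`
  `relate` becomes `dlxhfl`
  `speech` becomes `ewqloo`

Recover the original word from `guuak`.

unity

Shifts by position in cotton: pos 0: c→o (+12), pos 1: o→v (+7), pos 2: t→f (+12), pos 3: t→a (+7) — repeating every 2. It's a Vigenère-style cipher with numeric key [12,7]: position i shifts by key[i mod 2].
Decoding guuak: g−12=u, u−7=n, u−12=i, a−7=t, k−12=y.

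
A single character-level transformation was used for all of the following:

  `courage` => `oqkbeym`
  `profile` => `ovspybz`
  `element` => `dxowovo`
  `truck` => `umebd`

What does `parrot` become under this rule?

The output letters match the input read backwards, each shifted +10: courage reversed is egaruoc. Read the word backwards and shift each letter +10.
Applying it to parrot: reverse → torrap; then shift: t+10=d, o+10=y, r+10=b, r+10=b, a+10=k, p+10=z.

dybbkz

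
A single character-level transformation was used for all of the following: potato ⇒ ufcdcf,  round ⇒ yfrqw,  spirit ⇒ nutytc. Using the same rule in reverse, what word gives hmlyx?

clerk

p(15)→u(20) and o(14)→f(5) fit y≡15x+3 (mod 26); the inverse of 15 mod 26 is 7. This is an affine cipher: with a=0,…,z=25, each position x becomes (15x+3) mod 26.
Undoing it on hmlyx: h(7)→7·(7−3)≡2=c; m(12)→7·(12−3)≡11=l; l(11)→7·(11−3)≡4=e; y(24)→7·(24−3)≡17=r; x(23)→7·(23−3)≡10=k (all mod 26).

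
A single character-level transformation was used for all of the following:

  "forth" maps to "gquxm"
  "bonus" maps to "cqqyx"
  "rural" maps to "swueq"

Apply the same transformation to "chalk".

djdpp

In forth: f→g is +1, o→q is +2, r→u is +3, t→x is +4 — the shift increases by 1 each position. Each letter shifts forward by (position + 1), i.e. 1, 2, 3, … — the shift grows by one for each successive letter.
Applying it to chalk: c+1=d, h+2=j, a+3=d, l+4=p, k+5=p.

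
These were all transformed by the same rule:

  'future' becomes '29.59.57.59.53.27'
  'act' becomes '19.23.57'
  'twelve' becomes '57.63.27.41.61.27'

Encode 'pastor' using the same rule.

49.19.55.57.47.53

f(#6)→29 and u(#21)→59: differences scale by 2, so n = 2·pos + 17. The formula is n = 2×(alphabet index, a=1) + 17.
On pastor: p=16→49, a=1→19, s=19→55, t=20→57, o=15→47, r=18→53.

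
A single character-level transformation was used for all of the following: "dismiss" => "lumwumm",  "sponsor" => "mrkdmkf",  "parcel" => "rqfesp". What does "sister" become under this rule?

mumtsf

d(3)→l(11) and i(8)→u(20) fit y≡7x+16 (mod 26); the inverse of 7 mod 26 is 15. This is an affine cipher: with a=0,…,z=25, each position x becomes (7x+16) mod 26.
Applying it to sister: s(18)→7·18+16≡12=m; i(8)→7·8+16≡20=u; s(18)→7·18+16≡12=m; t(19)→7·19+16≡19=t; e(4)→7·4+16≡18=s; r(17)→7·17+16≡5=f (all mod 26).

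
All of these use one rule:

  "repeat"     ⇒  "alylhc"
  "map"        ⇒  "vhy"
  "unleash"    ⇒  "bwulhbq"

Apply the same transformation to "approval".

The rule splits by letter class: vowels +7, consonants +9.
For approval: a(vowel)+7=h, p(cons)+9=y, p(cons)+9=y, r(cons)+9=a, o(vowel)+7=v, v(cons)+9=e, a(vowel)+7=h, l(cons)+9=u.

hyyavehu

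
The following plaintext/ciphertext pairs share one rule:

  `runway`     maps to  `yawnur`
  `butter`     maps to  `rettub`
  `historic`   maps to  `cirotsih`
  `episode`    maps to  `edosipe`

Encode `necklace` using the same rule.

The output letters match the input read backwards: runway reversed is yawnur. It's just the letters in reverse order.
On necklace: reverse → ecalkcen.

ecalkcen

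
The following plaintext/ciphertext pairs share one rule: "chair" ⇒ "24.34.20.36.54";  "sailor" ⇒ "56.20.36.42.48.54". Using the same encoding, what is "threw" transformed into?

58.34.54.28.64

c(#3)→24 and h(#8)→34: differences scale by 2, so n = 2·pos + 18. Each letter becomes 2×(its alphabet position, a=1..z=26) + 18.
Applying it to threw: t=20→58, h=8→34, r=18→54, e=5→28, w=23→64.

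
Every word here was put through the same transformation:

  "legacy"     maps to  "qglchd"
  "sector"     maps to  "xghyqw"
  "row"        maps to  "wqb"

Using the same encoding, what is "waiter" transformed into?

Vowels shift forward by 2 and consonants shift forward by 5.
Applying it to waiter: w(cons)+5=b, a(vowel)+2=c, i(vowel)+2=k, t(cons)+5=y, e(vowel)+2=g, r(cons)+5=w.

bckygw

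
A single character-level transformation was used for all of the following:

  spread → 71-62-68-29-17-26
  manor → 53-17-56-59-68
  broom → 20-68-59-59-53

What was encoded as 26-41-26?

With a=1..z=26, the number is 3·pos + 14.
Reversing it on 26-41-26: 26→(26−14)÷3=4=d, 41→(41−14)÷3=9=i, 26→(26−14)÷3=4=d.

did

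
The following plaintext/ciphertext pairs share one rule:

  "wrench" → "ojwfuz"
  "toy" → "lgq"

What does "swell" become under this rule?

Compare letters: w→o is +18, r→j is +18, e→w is +18 — a constant shift. Every letter moves 18 places later in the alphabet, wrapping around z→a.
For swell: s+18=k, w+18=o, e+18=w, l+18=d, l+18=d.

kowdd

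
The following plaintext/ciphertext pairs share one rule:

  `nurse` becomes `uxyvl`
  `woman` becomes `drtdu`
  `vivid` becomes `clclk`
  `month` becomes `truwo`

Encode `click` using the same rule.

Shifts by position in nurse: pos 0: n→u (+7), pos 1: u→x (+3), pos 2: r→y (+7), pos 3: s→v (+3) — repeating every 2. It's a Vigenère-style cipher with numeric key [7,3]: position i shifts by key[i mod 2].
For click: c+7=j, l+3=o, i+7=p, c+3=f, k+7=r.

jopfr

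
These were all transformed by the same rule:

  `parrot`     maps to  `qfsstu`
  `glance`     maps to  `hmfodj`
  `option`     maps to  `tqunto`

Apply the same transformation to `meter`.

The rule splits by letter class: vowels +5, consonants +1.
For meter: m(cons)+1=n, e(vowel)+5=j, t(cons)+1=u, e(vowel)+5=j, r(cons)+1=s.

njujs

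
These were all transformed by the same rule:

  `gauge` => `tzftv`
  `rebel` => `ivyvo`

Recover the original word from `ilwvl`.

Each pair mirrors across the alphabet (g↔t, a↔z, u↔f): positions sum to 25. Letters are reflected about the middle of the alphabet (position → 25−position): Atbash.
Decoding ilwvl: i↔r, l↔o, w↔d, v↔e, l↔o.

rodeo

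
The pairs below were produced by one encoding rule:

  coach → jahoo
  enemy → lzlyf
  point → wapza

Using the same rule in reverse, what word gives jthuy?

chair

Shifts by position in coach: pos 0: c→j (+7), pos 1: o→a (+12), pos 2: a→h (+7), pos 3: c→o (+12) — repeating every 2. It's a Vigenère-style cipher with numeric key [7,12]: position i shifts by key[i mod 2].
Reversing it on jthuy: j−7=c, t−12=h, h−7=a, u−12=i, y−7=r.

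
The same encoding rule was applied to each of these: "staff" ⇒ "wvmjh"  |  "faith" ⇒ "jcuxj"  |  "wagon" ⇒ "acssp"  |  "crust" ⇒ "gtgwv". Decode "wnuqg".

Shifts by position in staff: pos 0: s→w (+4), pos 1: t→v (+2), pos 2: a→m (+12), pos 3: f→j (+4), pos 4: f→h (+2) — repeating every 3. It's a Vigenère-style cipher with numeric key [4,2,12]: position i shifts by key[i mod 3].
Reversing it on wnuqg: w−4=s, n−2=l, u−12=i, q−4=m, g−2=e.

slime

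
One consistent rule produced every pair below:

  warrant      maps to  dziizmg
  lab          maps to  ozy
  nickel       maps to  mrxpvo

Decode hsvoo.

Each pair mirrors across the alphabet (w↔d, a↔z, r↔i): positions sum to 25. This is the alphabet-reversal cipher (Atbash): a becomes z, b becomes y, etc.
Undoing it on hsvoo: h↔s, s↔h, v↔e, o↔l, o↔l.

shell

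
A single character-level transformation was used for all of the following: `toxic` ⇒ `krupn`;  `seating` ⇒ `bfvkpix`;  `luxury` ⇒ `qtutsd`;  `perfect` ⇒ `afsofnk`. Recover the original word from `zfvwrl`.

meadow

t(19)→k(10) and o(14)→r(17) fit y≡9x+21 (mod 26); the inverse of 9 mod 26 is 3. Each letter's alphabet position (a=0..z=25) is mapped through 9·x+21 mod 26 — an affine cipher.
Decoding zfvwrl: z(25)→3·(25−21)≡12=m; f(5)→3·(5−21)≡4=e; v(21)→3·(21−21)≡0=a; w(22)→3·(22−21)≡3=d; r(17)→3·(17−21)≡14=o; l(11)→3·(11−21)≡22=w (all mod 26).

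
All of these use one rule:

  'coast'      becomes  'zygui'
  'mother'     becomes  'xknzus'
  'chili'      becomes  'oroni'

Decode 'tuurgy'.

saloon

The output letters match the input read backwards, each shifted +6: coast reversed is tsaoc. The word is reversed, then every letter is shifted forward by 6.
Decoding tuurgy: shift back: t−6=n, u−6=o, u−6=o, r−6=l, g−6=a, y−6=s → noolas; then reverse → saloon.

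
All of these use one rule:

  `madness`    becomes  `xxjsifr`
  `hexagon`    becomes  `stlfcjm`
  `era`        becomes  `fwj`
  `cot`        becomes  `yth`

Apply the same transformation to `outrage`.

jlfwyzt

Two steps: reverse the string, then apply a Caesar shift of +5.
On outrage: reverse → egartuo; then shift: e+5=j, g+5=l, a+5=f, r+5=w, t+5=y, u+5=z, o+5=t.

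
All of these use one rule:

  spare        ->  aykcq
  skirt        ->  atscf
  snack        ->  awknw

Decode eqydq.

whose

In spare: s→a is +8, p→y is +9, a→k is +10, r→c is +11 — the shift increases by 1 each position. Each letter shifts forward by (position + 8), i.e. 8, 9, 10, … — the shift grows by one for each successive letter.
Undoing it on eqydq: e−8=w, q−9=h, y−10=o, d−11=s, q−12=e.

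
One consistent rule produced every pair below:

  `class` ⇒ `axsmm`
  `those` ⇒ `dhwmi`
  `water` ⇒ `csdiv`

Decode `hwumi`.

house

c(2)→a(0) and l(11)→x(23) fit y≡17x+18 (mod 26); the inverse of 17 mod 26 is 23. Each letter's alphabet position (a=0..z=25) is mapped through 17·x+18 mod 26 — an affine cipher.
Undoing it on hwumi: h(7)→23·(7−18)≡7=h; w(22)→23·(22−18)≡14=o; u(20)→23·(20−18)≡20=u; m(12)→23·(12−18)≡18=s; i(8)→23·(8−18)≡4=e (all mod 26).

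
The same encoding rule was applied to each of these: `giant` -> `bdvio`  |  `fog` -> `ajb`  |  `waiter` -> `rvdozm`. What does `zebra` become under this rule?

uzwmv

This is a Caesar cipher with shift 21.
On zebra: z+21=u, e+21=z, b+21=w, r+21=m, a+21=v.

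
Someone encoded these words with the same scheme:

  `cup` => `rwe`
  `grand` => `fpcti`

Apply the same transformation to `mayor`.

The output letters match the input read backwards, each shifted +2: cup reversed is puc. The word is reversed, then every letter is shifted forward by 2.
On mayor: reverse → royam; then shift: r+2=t, o+2=q, y+2=a, a+2=c, m+2=o.

tqaco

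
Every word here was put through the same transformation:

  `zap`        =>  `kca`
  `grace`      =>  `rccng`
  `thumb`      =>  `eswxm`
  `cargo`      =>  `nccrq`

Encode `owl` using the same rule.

qhw

The shift depends on letter class: consonant z→k is +11, but vowel a→c is +2. The rule splits by letter class: vowels +2, consonants +11.
For owl: o(vowel)+2=q, w(cons)+11=h, l(cons)+11=w.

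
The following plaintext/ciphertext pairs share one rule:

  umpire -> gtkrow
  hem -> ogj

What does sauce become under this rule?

gewcu

The word is reversed, then every letter is shifted forward by 2.
For sauce: reverse → ecuas; then shift: e+2=g, c+2=e, u+2=w, a+2=c, s+2=u.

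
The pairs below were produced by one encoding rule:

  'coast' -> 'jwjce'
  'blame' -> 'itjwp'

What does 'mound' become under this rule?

Letter i (0-indexed) is shifted by i+7, so successive shifts are 7, 8, 9, ….
Applying it to mound: m+7=t, o+8=w, u+9=d, n+10=x, d+11=o.

twdxo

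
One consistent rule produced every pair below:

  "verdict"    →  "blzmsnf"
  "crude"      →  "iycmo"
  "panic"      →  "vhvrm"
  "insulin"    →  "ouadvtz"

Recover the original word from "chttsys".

walking

In verdict: v→b is +6, e→l is +7, r→z is +8, d→m is +9 — the shift increases by 1 each position. Each letter shifts forward by (position + 6), i.e. 6, 7, 8, … — the shift grows by one for each successive letter.
Reversing it on chttsys: c−6=w, h−7=a, t−8=l, t−9=k, s−10=i, y−11=n, s−12=g.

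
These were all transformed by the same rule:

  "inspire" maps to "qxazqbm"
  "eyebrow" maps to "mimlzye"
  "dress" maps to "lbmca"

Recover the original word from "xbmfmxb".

prevent

It's a Vigenère-style cipher with numeric key [8,10]: position i shifts by key[i mod 2].
Reversing it on xbmfmxb: x−8=p, b−10=r, m−8=e, f−10=v, m−8=e, x−10=n, b−8=t.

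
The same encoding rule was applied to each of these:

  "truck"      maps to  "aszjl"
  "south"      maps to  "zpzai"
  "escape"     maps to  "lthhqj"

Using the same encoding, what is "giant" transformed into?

Shifts by position in truck: pos 0: t→a (+7), pos 1: r→s (+1), pos 2: u→z (+5), pos 3: c→j (+7), pos 4: k→l (+1) — repeating every 3. The shifts repeat in a cycle of length 3: positions 0,1,… shift by +7, +1, +5, then the pattern repeats.
On giant: g+7=n, i+1=j, a+5=f, n+7=u, t+1=u.

njfuu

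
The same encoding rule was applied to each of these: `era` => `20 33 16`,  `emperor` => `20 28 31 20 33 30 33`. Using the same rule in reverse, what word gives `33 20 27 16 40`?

e is letter #5 and maps to 20: an offset of 15. Each letter is replaced by its alphabet position (a=1..z=26) + 15.
Decoding 33 20 27 16 40: 33→(33−15)÷1=18=r, 20→(20−15)÷1=5=e, 27→(27−15)÷1=12=l, 16→(16−15)÷1=1=a, 40→(40−15)÷1=25=y.

relay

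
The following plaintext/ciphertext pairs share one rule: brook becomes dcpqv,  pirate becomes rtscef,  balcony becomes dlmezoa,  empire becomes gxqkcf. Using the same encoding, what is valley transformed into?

A repeating key of period 3 is used — shifts +2, +11, +1 over and over.
For valley: v+2=x, a+11=l, l+1=m, l+2=n, e+11=p, y+1=z.

xlmnpz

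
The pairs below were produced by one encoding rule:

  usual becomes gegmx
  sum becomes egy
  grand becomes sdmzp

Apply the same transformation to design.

pqeusz

Compare letters: u→g is +12, s→e is +12, u→g is +12 — a constant shift. It's a constant shift of +12 (ROT12).
For design: d+12=p, e+12=q, s+12=e, i+12=u, g+12=s, n+12=z.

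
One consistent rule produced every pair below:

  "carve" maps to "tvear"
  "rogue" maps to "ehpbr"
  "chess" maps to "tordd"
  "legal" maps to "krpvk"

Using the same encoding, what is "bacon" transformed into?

uvthi

c(2)→t(19) and a(0)→v(21) fit y≡25x+21 (mod 26); the inverse of 25 mod 26 is 25. Treating letters as 0–25, the rule is x ↦ 25x + 21 (mod 26).
For bacon: b(1)→25·1+21≡20=u; a(0)→25·0+21≡21=v; c(2)→25·2+21≡19=t; o(14)→25·14+21≡7=h; n(13)→25·13+21≡8=i (all mod 26).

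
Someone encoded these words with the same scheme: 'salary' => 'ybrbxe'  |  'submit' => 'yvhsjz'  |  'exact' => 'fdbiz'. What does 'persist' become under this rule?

vfxyjyz

The shift depends on letter class: consonant s→y is +6, but vowel a→b is +1. Vowels shift forward by 1 and consonants shift forward by 6.
Applying it to persist: p(cons)+6=v, e(vowel)+1=f, r(cons)+6=x, s(cons)+6=y, i(vowel)+1=j, s(cons)+6=y, t(cons)+6=z.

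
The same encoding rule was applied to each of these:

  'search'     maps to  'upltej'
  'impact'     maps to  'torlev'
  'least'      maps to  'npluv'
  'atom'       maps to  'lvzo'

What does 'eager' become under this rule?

The shift depends on letter class: consonant s→u is +2, but vowel e→p is +11. Vowels shift forward by 11 and consonants shift forward by 2.
Applying it to eager: e(vowel)+11=p, a(vowel)+11=l, g(cons)+2=i, e(vowel)+11=p, r(cons)+2=t.

plipt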